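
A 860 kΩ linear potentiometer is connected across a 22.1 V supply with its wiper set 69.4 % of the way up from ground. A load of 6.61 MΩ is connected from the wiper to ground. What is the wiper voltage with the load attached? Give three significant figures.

V ≈ 14.9 V

The wiper splits the pot into (1−α)R = 263.2 kΩ above and αR = 596.8 kΩ below.
Lower section ‖ load = 547.4 kΩ.
V_wiper = 22.1 × 547.4/(263.2 + 547.4) = 14.9 V.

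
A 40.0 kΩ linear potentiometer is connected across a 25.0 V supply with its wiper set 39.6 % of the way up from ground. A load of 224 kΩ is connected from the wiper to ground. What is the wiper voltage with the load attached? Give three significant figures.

The wiper splits the pot into (1−α)R = 24.16 kΩ above and αR = 15.84 kΩ below.
Lower section ‖ load = 14.79 kΩ.
V_wiper = 25.0 × 14.79/(24.16 + 14.79) = 9.49 V.

V ≈ 9.49 V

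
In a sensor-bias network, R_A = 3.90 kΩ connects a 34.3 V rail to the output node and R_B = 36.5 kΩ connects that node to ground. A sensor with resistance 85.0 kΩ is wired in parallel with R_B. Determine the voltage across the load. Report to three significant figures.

V_out ≈ 29.8 V

The load sits in parallel with R_B: R_B‖R_L = (36.5 × 85.0) / (36.5 + 85.0) = 25.53 kΩ.
V_out = 34.3 × 25.53 / (3.90 + 25.53) = 34.3 × 25.53/29.43 = 29.8 V.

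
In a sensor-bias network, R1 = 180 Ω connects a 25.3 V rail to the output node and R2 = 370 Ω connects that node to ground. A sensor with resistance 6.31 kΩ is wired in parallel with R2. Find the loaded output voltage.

The load sits in parallel with R2: R2‖R_L = (370 × 6310) / (370 + 6310) = 349.5 Ω.
V_out = 25.3 × 349.5 / (180 + 349.5) = 25.3 × 349.5/529.5 = 16.7 V.

V_out ≈ 16.7 V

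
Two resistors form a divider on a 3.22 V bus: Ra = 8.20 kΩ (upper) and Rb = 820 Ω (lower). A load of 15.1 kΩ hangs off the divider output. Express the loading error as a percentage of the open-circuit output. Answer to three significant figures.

4.70 %

The divider's output (Thévenin) resistance is Ra‖Rb = 745.5 Ω.
Fractional drop under load = R_th/(R_th + R_L) = 745.5 / (745.5 + 15100) = 0.04705.
So the output falls by 4.70 %.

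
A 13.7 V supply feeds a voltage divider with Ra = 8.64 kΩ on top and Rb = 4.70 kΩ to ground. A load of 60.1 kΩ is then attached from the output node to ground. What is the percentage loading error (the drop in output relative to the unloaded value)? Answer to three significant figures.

4.82 %

The divider's output (Thévenin) resistance is Ra‖Rb = 3.044 kΩ.
Fractional drop under load = R_th/(R_th + R_L) = 3.044 / (3.044 + 60.1) = 0.04821.
So the output falls by 4.82 %.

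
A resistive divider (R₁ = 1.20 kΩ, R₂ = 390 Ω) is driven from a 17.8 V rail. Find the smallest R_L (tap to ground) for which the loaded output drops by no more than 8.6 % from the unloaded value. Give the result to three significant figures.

Output resistance R_th = R₁‖R₂ = (1200 × 390)/1590 = 294.3 Ω.
The fractional drop is R_th/(R_th + R_L); requiring this ≤ 0.0860 gives R_L ≥ R_th(1/0.0860 − 1) = 294.3 × 10.63 = 3.13 kΩ.

R_L(min) ≈ 3.13 kΩ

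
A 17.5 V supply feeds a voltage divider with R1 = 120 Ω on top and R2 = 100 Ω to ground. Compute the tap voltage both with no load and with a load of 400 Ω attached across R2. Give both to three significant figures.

Unloaded: 7.95 V; loaded: 7.00 V

Open-circuit: V = 17.5 × 100/(120 + 100) = 7.95 V.
With the load, R2 becomes R2‖R_L = 80.00 Ω, so V = 17.5 × 80.00/200.0 = 7.00 V.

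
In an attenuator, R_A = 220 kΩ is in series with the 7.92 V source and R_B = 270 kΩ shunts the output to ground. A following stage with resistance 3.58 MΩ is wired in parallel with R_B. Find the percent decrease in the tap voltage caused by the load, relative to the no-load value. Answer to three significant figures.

The divider's output (Thévenin) resistance is R_A‖R_B = 121.2 kΩ.
Fractional drop under load = R_th/(R_th + R_L) = 121.2 / (121.2 + 3580) = 0.03275.
So the output falls by 3.28 %.

3.28 %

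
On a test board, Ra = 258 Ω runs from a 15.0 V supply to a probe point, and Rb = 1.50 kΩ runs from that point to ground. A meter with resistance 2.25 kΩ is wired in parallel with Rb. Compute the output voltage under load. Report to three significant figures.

The load sits in parallel with Rb: Rb‖R_L = (1500 × 2250) / (1500 + 2250) = 900.0 Ω.
V_out = 15.0 × 900.0 / (258 + 900.0) = 15.0 × 900.0/1158 = 11.7 V.

V_out ≈ 11.7 V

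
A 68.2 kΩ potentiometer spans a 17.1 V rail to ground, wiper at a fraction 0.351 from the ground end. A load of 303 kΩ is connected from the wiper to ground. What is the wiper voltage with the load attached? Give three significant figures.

V ≈ 5.71 V

The wiper splits the pot into (1−α)R = 44.26 kΩ above and αR = 23.94 kΩ below.
Lower section ‖ load = 22.19 kΩ.
V_wiper = 17.1 × 22.19/(44.26 + 22.19) = 5.71 V.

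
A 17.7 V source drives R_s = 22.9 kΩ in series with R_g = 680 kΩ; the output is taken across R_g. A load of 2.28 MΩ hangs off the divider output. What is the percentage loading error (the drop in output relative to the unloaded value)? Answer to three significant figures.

The divider's output (Thévenin) resistance is R_s‖R_g = 22.15 kΩ.
Fractional drop under load = R_th/(R_th + R_L) = 22.15 / (22.15 + 2280) = 0.009623.
So the output falls by 0.962 %.

0.962 %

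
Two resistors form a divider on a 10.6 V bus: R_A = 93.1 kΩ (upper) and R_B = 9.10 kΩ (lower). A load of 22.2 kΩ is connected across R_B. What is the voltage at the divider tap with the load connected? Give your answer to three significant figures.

The load sits in parallel with R_B: R_B‖R_L = (9.10 × 22.2) / (9.10 + 22.2) = 6.454 kΩ.
V_out = 10.6 × 6.454 / (93.1 + 6.454) = 10.6 × 6.454/99.55 = 0.687 V.
(Unloaded it would have been 0.944 V.)

V_out ≈ 0.687 V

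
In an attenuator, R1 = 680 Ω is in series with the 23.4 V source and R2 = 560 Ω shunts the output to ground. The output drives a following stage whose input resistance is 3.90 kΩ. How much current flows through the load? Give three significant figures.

I_L ≈ 2.51 mA

R2‖R_L = 489.7 Ω; V_out = 23.4 × 489.7/1170 = 9.796 V.
I_L = V_out / R_L = 9.796 / 3.90 kΩ = 2.51 mA.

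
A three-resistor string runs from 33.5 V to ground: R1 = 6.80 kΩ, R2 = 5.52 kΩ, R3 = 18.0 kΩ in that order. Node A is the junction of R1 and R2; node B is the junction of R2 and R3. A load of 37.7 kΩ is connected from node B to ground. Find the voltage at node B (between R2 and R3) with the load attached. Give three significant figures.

V ≈ 16.7 V

At node B, R3 is in parallel with the load: R3‖R_L = 12.18 kΩ.
Below node A the resistance is R2 + (R3‖R_L) = 17.70 kΩ, so V_A = 33.5 × 17.70/24.50 = 24.20 V.
Then V_B = V_A × (R3‖R_L)/(R2 + R3‖R_L) = 24.20 × 12.18/17.70 = 16.7 V.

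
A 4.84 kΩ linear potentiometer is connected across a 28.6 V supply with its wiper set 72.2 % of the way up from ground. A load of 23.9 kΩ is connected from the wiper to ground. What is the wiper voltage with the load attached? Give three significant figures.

V ≈ 19.8 V

The wiper splits the pot into (1−α)R = 1.346 kΩ above and αR = 3.494 kΩ below.
Lower section ‖ load = 3.049 kΩ.
V_wiper = 28.6 × 3.049/(1.346 + 3.049) = 19.8 V.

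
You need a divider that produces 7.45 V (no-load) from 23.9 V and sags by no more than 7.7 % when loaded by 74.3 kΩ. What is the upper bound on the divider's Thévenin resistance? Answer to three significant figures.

Loading drop = R_th/(R_th + R_L) ≤ 0.0770, so R_th ≤ R_L · ε/(1−ε) = 74.3 kΩ × 0.0770/0.9230 = 6.20 kΩ.
(Any R1, R2 with R2/(R1+R2) = 0.312 and R1‖R2 ≤ 6.20 kΩ will meet the spec.)

R_th ≤ 6.20 kΩ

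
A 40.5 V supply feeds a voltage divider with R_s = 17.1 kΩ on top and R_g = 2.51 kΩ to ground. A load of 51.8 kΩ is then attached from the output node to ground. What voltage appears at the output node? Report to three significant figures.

V_out ≈ 4.97 V

The load sits in parallel with R_g: R_g‖R_L = (2.51 × 51.8) / (2.51 + 51.8) = 2.394 kΩ.
V_out = 40.5 × 2.394 / (17.1 + 2.394) = 40.5 × 2.394/19.49 = 4.97 V.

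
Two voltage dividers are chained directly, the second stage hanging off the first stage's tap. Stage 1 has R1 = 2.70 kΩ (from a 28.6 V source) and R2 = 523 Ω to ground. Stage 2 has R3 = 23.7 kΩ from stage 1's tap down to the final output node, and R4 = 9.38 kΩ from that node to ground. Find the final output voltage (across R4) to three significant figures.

Stage 2 presents R3+R4 = 33080 Ω as a load on stage 1's tap.
Stage 1's lower leg becomes R2‖(R3+R4) = 514.9 Ω, so V_mid = 28.6 × 514.9/3215 = 4.580 V.
Stage 2 is itself unloaded: V_out = V_mid × R4/(R3+R4) = 4.580 × 9380/33080 = 1.30 V.

V_out ≈ 1.30 V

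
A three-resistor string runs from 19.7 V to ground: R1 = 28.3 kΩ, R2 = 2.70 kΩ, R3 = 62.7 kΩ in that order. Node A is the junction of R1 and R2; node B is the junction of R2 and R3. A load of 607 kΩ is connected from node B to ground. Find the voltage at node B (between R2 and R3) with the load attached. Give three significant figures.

V ≈ 12.7 V

At node B, R3 is in parallel with the load: R3‖R_L = 56.83 kΩ.
Below node A the resistance is R2 + (R3‖R_L) = 59.53 kΩ, so V_A = 19.7 × 59.53/87.83 = 13.35 V.
Then V_B = V_A × (R3‖R_L)/(R2 + R3‖R_L) = 13.35 × 56.83/59.53 = 12.7 V.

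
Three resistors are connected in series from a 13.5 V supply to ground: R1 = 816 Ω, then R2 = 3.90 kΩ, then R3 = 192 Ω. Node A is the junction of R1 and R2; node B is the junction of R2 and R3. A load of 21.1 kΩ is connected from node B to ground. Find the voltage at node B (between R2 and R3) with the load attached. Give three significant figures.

V ≈ 0.524 V

At node B, R3 is in parallel with the load: R3‖R_L = 190.3 Ω.
Below node A the resistance is R2 + (R3‖R_L) = 4090 Ω, so V_A = 13.5 × 4090/4906 = 11.25 V.
Then V_B = V_A × (R3‖R_L)/(R2 + R3‖R_L) = 11.25 × 190.3/4090 = 0.524 V.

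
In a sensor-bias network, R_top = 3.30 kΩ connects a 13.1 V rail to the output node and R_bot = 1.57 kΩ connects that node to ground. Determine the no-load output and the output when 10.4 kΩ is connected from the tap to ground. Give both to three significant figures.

Open-circuit: V = 13.1 × 1.57/(3.30 + 1.57) = 4.22 V.
With the load, R_bot becomes R_bot‖R_L = 1.364 kΩ, so V = 13.1 × 1.364/4.664 = 3.83 V.

Unloaded: 4.22 V; loaded: 3.83 V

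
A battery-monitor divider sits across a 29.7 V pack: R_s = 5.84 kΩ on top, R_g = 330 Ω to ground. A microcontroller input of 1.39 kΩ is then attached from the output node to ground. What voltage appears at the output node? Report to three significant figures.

The load sits in parallel with R_g: R_g‖R_L = (330 × 1390) / (330 + 1390) = 266.7 Ω.
V_out = 29.7 × 266.7 / (5840 + 266.7) = 29.7 × 266.7/6107 = 1.30 V.

V_out ≈ 1.30 V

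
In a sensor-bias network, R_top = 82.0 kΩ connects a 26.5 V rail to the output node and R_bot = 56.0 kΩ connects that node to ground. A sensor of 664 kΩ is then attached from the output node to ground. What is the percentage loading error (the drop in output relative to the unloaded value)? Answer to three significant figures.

4.77 %

The divider's output (Thévenin) resistance is R_top‖R_bot = 33.28 kΩ.
Fractional drop under load = R_th/(R_th + R_L) = 33.28 / (33.28 + 664) = 0.04772.
So the output falls by 4.77 %.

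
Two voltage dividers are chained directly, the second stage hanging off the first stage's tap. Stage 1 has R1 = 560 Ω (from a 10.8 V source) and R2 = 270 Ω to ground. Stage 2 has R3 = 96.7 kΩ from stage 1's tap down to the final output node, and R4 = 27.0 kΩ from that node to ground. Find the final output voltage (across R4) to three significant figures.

Stage 2 presents R3+R4 = 123700 Ω as a load on stage 1's tap.
Stage 1's lower leg becomes R2‖(R3+R4) = 269.4 Ω, so V_mid = 10.8 × 269.4/829.4 = 3.508 V.
Stage 2 is itself unloaded: V_out = V_mid × R4/(R3+R4) = 3.508 × 27000/123700 = 0.766 V.

V_out ≈ 0.766 V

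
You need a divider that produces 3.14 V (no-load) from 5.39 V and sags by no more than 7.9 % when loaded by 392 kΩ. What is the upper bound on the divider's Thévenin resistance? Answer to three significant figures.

Loading drop = R_th/(R_th + R_L) ≤ 0.0790, so R_th ≤ R_L · ε/(1−ε) = 392 kΩ × 0.0790/0.9210 = 33.6 kΩ.
(Any R1, R2 with R2/(R1+R2) = 0.583 and R1‖R2 ≤ 33.6 kΩ will meet the spec.)

R_th ≤ 33.6 kΩ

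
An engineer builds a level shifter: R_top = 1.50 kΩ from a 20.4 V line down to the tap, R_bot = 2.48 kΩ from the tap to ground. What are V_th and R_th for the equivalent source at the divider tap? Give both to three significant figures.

V_th = 12.7 V, R_th = 935 Ω

V_th is the open-circuit tap voltage: 20.4 × 2.48/(1.50 + 2.48) = 12.7 V.
With the supply zeroed, R_top and R_bot appear in parallel from the tap: R_th = R_top‖R_bot = (1.50 × 2.48)/3.980 = 935 Ω.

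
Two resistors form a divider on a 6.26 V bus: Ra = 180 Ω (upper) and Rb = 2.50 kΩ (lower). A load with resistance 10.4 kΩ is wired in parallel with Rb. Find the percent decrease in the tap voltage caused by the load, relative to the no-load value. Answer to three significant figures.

1.59 %

The divider's output (Thévenin) resistance is Ra‖Rb = 167.9 Ω.
Fractional drop under load = R_th/(R_th + R_L) = 167.9 / (167.9 + 10400) = 0.01589.
So the output falls by 1.59 %.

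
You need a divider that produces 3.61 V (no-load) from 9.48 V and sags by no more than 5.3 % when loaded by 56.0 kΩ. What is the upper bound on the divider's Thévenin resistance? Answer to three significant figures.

R_th ≤ 3.13 kΩ

Loading drop = R_th/(R_th + R_L) ≤ 0.0530, so R_th ≤ R_L · ε/(1−ε) = 56.0 kΩ × 0.0530/0.9470 = 3.13 kΩ.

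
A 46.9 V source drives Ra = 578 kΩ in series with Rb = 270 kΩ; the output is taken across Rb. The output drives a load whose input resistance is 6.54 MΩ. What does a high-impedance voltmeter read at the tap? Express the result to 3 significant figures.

The load sits in parallel with Rb: Rb‖R_L = (270 × 6540) / (270 + 6540) = 259.3 kΩ.
V_out = 46.9 × 259.3 / (578 + 259.3) = 46.9 × 259.3/837.3 = 14.5 V.

V_out ≈ 14.5 V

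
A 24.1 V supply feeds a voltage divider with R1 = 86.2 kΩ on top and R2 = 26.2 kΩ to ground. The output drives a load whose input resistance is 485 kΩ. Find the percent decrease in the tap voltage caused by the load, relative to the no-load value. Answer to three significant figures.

3.98 %

The divider's output (Thévenin) resistance is R1‖R2 = 20.09 kΩ.
Fractional drop under load = R_th/(R_th + R_L) = 20.09 / (20.09 + 485) = 0.03978.
So the output falls by 3.98 %.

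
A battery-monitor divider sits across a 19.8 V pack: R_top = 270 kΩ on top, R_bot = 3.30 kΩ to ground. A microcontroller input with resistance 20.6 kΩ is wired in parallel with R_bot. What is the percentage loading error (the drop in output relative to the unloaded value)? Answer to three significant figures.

Unloaded V = 19.8 × 3.30/273.3 = 0.23908 V.
Loaded: R_bot‖R_L = 2.844 kΩ, giving V = 19.8 × 2.844/272.8 = 0.20641 V.
Drop = (0.23908 − 0.20641) / 0.23908 = 13.7 %.

13.7 %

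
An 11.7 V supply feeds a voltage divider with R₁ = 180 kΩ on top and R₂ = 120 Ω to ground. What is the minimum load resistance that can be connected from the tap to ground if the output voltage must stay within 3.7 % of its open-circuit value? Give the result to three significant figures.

R_L(min) ≈ 3.12 kΩ

Output resistance R_th = R₁‖R₂ = (180000 × 120)/180100 = 119.9 Ω.
The fractional drop is R_th/(R_th + R_L); requiring this ≤ 0.0370 gives R_L ≥ R_th(1/0.0370 − 1) = 119.9 × 26.03 = 3.12 kΩ.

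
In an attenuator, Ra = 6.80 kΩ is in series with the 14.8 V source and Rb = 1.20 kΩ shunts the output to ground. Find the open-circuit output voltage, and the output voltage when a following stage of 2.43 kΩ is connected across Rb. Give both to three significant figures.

Unloaded: 2.22 V; loaded: 1.56 V

Open-circuit: V = 14.8 × 1.20/(6.80 + 1.20) = 2.22 V.
With the load, Rb becomes Rb‖R_L = 0.8033 kΩ, so V = 14.8 × 0.8033/7.603 = 1.56 V.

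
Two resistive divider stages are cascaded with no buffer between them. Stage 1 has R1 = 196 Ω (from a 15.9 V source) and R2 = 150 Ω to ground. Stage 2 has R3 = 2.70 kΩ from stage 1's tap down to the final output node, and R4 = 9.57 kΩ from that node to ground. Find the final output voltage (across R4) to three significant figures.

V_out ≈ 5.34 V

Stage 2 presents R3+R4 = 12270 Ω as a load on stage 1's tap.
Stage 1's lower leg becomes R2‖(R3+R4) = 148.2 Ω, so V_mid = 15.9 × 148.2/344.2 = 6.846 V.
Stage 2 is itself unloaded: V_out = V_mid × R4/(R3+R4) = 6.846 × 9570/12270 = 5.34 V.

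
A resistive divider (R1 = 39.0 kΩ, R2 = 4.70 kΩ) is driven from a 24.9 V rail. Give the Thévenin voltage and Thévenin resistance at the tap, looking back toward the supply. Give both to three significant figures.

V_th = 2.68 V, R_th = 4.19 kΩ

V_th is the open-circuit tap voltage: 24.9 × 4.70/(39.0 + 4.70) = 2.68 V.
With the supply zeroed, R1 and R2 appear in parallel from the tap: R_th = R1‖R2 = (39.0 × 4.70)/43.70 = 4.19 kΩ.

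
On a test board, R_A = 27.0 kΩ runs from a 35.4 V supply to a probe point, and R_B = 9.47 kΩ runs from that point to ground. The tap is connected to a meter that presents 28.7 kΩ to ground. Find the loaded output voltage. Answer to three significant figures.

V_out ≈ 7.39 V

The load sits in parallel with R_B: R_B‖R_L = (9.47 × 28.7) / (9.47 + 28.7) = 7.120 kΩ.
V_out = 35.4 × 7.120 / (27.0 + 7.120) = 35.4 × 7.120/34.12 = 7.39 V.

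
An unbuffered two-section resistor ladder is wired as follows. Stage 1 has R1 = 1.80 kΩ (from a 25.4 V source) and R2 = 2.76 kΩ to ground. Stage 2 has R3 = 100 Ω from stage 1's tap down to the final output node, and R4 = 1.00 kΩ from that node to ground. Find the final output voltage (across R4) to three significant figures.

Stage 2 presents R3+R4 = 1100 Ω as a load on stage 1's tap.
Stage 1's lower leg becomes R2‖(R3+R4) = 786.5 Ω, so V_mid = 25.4 × 786.5/2587 = 7.724 V.
Stage 2 is itself unloaded: V_out = V_mid × R4/(R3+R4) = 7.724 × 1000/1100 = 7.02 V.

V_out ≈ 7.02 V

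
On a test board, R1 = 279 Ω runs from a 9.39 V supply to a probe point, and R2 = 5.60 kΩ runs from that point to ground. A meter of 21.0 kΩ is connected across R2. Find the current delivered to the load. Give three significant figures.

I_L ≈ 0.421 mA

R2‖R_L = 4421 Ω; V_out = 9.39 × 4421/4700 = 8.833 V.
I_L = V_out / R_L = 8.833 / 21.0 kΩ = 0.421 mA.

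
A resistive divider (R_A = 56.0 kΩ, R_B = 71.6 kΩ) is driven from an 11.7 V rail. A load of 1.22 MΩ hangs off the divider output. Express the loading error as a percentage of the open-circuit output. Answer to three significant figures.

The divider's output (Thévenin) resistance is R_A‖R_B = 31.42 kΩ.
Fractional drop under load = R_th/(R_th + R_L) = 31.42 / (31.42 + 1220) = 0.02511.
So the output falls by 2.51 %.

2.51 %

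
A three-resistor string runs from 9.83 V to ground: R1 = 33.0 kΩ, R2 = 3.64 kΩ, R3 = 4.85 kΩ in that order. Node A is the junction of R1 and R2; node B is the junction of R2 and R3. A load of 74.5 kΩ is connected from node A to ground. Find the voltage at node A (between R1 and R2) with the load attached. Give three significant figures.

Below node A the series string R2+R3 = 8.490 kΩ sits in parallel with the 74.5 kΩ load: 7.621 kΩ.
V_A = 9.83 × 7.621/(33.0 + 7.621) = 1.84 V.

V ≈ 1.84 V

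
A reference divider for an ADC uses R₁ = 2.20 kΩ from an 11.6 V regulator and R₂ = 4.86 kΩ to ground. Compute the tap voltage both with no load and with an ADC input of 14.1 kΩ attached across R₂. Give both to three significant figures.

Open-circuit: V = 11.6 × 4.86/(2.20 + 4.86) = 7.99 V.
With the load, R₂ becomes R₂‖R_L = 3.614 kΩ, so V = 11.6 × 3.614/5.814 = 7.21 V.

Unloaded: 7.99 V; loaded: 7.21 V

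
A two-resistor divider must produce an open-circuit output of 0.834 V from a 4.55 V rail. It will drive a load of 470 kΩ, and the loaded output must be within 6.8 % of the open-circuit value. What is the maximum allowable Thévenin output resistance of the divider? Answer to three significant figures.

R_th ≤ 34.3 kΩ

Loading drop = R_th/(R_th + R_L) ≤ 0.0680, so R_th ≤ R_L · ε/(1−ε) = 470 kΩ × 0.0680/0.9320 = 34.3 kΩ.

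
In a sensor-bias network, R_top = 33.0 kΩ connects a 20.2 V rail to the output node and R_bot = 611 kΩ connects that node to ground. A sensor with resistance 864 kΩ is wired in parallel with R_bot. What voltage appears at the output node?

The load sits in parallel with R_bot: R_bot‖R_L = (611 × 864) / (611 + 864) = 357.9 kΩ.
V_out = 20.2 × 357.9 / (33.0 + 357.9) = 20.2 × 357.9/390.9 = 18.5 V.

V_out ≈ 18.5 V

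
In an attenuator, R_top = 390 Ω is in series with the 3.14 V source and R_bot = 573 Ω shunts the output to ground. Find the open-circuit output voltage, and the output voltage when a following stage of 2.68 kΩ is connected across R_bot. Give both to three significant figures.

Unloaded: 1.87 V; loaded: 1.72 V

Open-circuit: V = 3.14 × 573/(390 + 573) = 1.87 V.
With the load, R_bot becomes R_bot‖R_L = 472.1 Ω, so V = 3.14 × 472.1/862.1 = 1.72 V.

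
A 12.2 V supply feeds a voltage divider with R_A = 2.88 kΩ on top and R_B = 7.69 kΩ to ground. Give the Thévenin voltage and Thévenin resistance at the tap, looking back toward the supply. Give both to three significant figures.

V_th = 8.88 V, R_th = 2.10 kΩ

V_th is the open-circuit tap voltage: 12.2 × 7.69/(2.88 + 7.69) = 8.88 V.
With the supply zeroed, R_A and R_B appear in parallel from the tap: R_th = R_A‖R_B = (2.88 × 7.69)/10.57 = 2.10 kΩ.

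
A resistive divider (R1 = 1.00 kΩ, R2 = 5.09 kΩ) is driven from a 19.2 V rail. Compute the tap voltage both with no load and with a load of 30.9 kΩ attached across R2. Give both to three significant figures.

Open-circuit: V = 19.2 × 5.09/(1.00 + 5.09) = 16.0 V.
With the load, R2 becomes R2‖R_L = 4.370 kΩ, so V = 19.2 × 4.370/5.370 = 15.6 V.

Unloaded: 16.0 V; loaded: 15.6 V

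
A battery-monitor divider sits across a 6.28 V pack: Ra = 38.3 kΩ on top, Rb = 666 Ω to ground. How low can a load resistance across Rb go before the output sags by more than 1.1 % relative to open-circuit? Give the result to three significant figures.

Output resistance R_th = Ra‖Rb = (38300 × 666)/38970 = 654.6 Ω.
The fractional drop is R_th/(R_th + R_L); requiring this ≤ 0.0110 gives R_L ≥ R_th(1/0.0110 − 1) = 654.6 × 89.91 = 58.9 kΩ.

R_L(min) ≈ 58.9 kΩ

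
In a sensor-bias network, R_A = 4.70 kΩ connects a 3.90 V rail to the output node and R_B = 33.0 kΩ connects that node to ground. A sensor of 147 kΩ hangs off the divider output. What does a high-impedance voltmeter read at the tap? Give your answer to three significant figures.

V_out ≈ 3.32 V

The load sits in parallel with R_B: R_B‖R_L = (33.0 × 147) / (33.0 + 147) = 26.95 kΩ.
V_out = 3.90 × 26.95 / (4.70 + 26.95) = 3.90 × 26.95/31.65 = 3.32 V.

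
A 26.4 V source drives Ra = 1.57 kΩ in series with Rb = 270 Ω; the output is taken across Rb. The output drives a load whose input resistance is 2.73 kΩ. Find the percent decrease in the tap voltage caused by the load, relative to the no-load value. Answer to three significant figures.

7.78 %

The divider's output (Thévenin) resistance is Ra‖Rb = 230.4 Ω.
Fractional drop under load = R_th/(R_th + R_L) = 230.4 / (230.4 + 2730) = 0.07782.
So the output falls by 7.78 %.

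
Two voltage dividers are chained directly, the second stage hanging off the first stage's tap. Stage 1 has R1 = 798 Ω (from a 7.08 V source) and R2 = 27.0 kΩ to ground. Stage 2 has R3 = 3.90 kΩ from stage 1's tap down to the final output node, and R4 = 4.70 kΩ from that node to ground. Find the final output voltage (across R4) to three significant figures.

V_out ≈ 3.45 V

Stage 2 presents R3+R4 = 8600 Ω as a load on stage 1's tap.
Stage 1's lower leg becomes R2‖(R3+R4) = 6522 Ω, so V_mid = 7.08 × 6522/7320 = 6.308 V.
Stage 2 is itself unloaded: V_out = V_mid × R4/(R3+R4) = 6.308 × 4700/8600 = 3.45 V.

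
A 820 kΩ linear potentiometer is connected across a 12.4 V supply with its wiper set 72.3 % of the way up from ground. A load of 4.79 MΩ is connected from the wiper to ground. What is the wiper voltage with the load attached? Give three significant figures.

The wiper splits the pot into (1−α)R = 227.1 kΩ above and αR = 592.9 kΩ below.
Lower section ‖ load = 527.6 kΩ.
V_wiper = 12.4 × 527.6/(227.1 + 527.6) = 8.67 V.

V ≈ 8.67 V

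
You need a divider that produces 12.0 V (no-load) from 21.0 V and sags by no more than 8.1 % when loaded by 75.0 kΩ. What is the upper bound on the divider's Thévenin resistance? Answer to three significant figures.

R_th ≤ 6.61 kΩ

Loading drop = R_th/(R_th + R_L) ≤ 0.0810, so R_th ≤ R_L · ε/(1−ε) = 75.0 kΩ × 0.0810/0.9190 = 6.61 kΩ.
(Any R1, R2 with R2/(R1+R2) = 0.571 and R1‖R2 ≤ 6.61 kΩ will meet the spec.)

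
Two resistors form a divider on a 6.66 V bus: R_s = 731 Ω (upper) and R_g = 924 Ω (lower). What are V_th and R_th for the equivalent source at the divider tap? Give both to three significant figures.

V_th is the open-circuit tap voltage: 6.66 × 924/(731 + 924) = 3.72 V.
With the supply zeroed, R_s and R_g appear in parallel from the tap: R_th = R_s‖R_g = (731 × 924)/1655 = 408 Ω.

V_th = 3.72 V, R_th = 408 Ω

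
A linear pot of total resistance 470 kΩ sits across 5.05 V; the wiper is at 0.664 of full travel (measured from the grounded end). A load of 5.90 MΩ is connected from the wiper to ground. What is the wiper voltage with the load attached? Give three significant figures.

The wiper splits the pot into (1−α)R = 157.9 kΩ above and αR = 312.1 kΩ below.
Lower section ‖ load = 296.4 kΩ.
V_wiper = 5.05 × 296.4/(157.9 + 296.4) = 3.29 V.

V ≈ 3.29 V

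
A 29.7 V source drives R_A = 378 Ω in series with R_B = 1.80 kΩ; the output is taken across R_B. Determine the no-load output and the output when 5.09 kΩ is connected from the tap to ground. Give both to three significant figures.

Open-circuit: V = 29.7 × 1800/(378 + 1800) = 24.5 V.
With the load, R_B becomes R_B‖R_L = 1330 Ω, so V = 29.7 × 1330/1708 = 23.1 V.

Unloaded: 24.5 V; loaded: 23.1 V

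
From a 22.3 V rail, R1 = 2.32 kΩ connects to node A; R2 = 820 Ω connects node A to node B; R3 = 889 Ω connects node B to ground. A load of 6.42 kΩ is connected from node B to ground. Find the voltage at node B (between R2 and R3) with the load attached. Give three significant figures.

At node B, R3 is in parallel with the load: R3‖R_L = 780.9 Ω.
Below node A the resistance is R2 + (R3‖R_L) = 1601 Ω, so V_A = 22.3 × 1601/3921 = 9.105 V.
Then V_B = V_A × (R3‖R_L)/(R2 + R3‖R_L) = 9.105 × 780.9/1601 = 4.44 V.

V ≈ 4.44 V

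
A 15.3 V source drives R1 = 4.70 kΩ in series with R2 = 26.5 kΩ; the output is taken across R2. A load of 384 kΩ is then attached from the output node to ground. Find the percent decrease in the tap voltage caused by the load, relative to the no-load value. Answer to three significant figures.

1.03 %

The divider's output (Thévenin) resistance is R1‖R2 = 3.992 kΩ.
Fractional drop under load = R_th/(R_th + R_L) = 3.992 / (3.992 + 384) = 0.01029.
So the output falls by 1.03 %.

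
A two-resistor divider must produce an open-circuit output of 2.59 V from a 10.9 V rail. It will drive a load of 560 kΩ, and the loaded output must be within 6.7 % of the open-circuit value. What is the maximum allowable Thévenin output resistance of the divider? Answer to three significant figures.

R_th ≤ 40.2 kΩ

Loading drop = R_th/(R_th + R_L) ≤ 0.0670, so R_th ≤ R_L · ε/(1−ε) = 560 kΩ × 0.0670/0.9330 = 40.2 kΩ.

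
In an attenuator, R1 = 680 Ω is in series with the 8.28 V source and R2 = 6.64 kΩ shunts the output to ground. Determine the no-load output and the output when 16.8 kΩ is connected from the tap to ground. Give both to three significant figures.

Unloaded: 7.51 V; loaded: 7.24 V

Open-circuit: V = 8.28 × 6640/(680 + 6640) = 7.51 V.
With the load, R2 becomes R2‖R_L = 4759 Ω, so V = 8.28 × 4759/5439 = 7.24 V.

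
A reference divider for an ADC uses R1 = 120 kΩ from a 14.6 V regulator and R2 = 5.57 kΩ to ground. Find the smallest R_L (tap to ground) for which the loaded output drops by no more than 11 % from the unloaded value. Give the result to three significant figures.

Output resistance R_th = R1‖R2 = (120 × 5.57)/125.6 = 5.323 kΩ.
The fractional drop is R_th/(R_th + R_L); requiring this ≤ 0.110 gives R_L ≥ R_th(1/0.110 − 1) = 5.323 × 8.091 = 43.1 kΩ.

R_L(min) ≈ 43.1 kΩ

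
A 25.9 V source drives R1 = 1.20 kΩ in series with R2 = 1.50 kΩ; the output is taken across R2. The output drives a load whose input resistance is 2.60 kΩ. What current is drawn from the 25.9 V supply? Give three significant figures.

I ≈ 12.0 mA

R2‖R_L = 0.9512 kΩ, so the source sees R1 + R2‖R_L = 2.151 kΩ.
I = 25.9 V / 2.151 kΩ = 12.0 mA.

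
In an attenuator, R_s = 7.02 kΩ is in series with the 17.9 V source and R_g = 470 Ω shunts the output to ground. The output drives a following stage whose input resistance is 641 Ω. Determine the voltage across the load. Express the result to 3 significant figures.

The load sits in parallel with R_g: R_g‖R_L = (470 × 641) / (470 + 641) = 271.2 Ω.
V_out = 17.9 × 271.2 / (7020 + 271.2) = 17.9 × 271.2/7291 = 0.666 V.

V_out ≈ 0.666 V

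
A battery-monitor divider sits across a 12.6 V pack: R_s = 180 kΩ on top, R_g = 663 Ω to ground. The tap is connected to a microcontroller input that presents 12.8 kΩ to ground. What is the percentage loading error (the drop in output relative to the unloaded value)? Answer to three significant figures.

The divider's output (Thévenin) resistance is R_s‖R_g = 660.6 Ω.
Fractional drop under load = R_th/(R_th + R_L) = 660.6 / (660.6 + 12800) = 0.04907.
So the output falls by 4.91 %.

4.91 %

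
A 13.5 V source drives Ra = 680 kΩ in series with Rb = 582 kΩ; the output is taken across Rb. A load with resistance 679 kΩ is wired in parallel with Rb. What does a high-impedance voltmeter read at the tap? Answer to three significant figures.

V_out ≈ 4.26 V

The load sits in parallel with Rb: Rb‖R_L = (582 × 679) / (582 + 679) = 313.4 kΩ.
V_out = 13.5 × 313.4 / (680 + 313.4) = 13.5 × 313.4/993.4 = 4.26 V.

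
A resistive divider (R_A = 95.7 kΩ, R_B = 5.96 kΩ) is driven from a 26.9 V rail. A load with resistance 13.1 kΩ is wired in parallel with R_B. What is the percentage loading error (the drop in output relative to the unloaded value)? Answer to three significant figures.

Unloaded V = 26.9 × 5.96/101.7 = 1.577 V.
Loaded: R_B‖R_L = 4.096 kΩ, giving V = 26.9 × 4.096/99.80 = 1.104 V.
Drop = (1.577 − 1.104) / 1.577 = 30.0 %.

30.0 %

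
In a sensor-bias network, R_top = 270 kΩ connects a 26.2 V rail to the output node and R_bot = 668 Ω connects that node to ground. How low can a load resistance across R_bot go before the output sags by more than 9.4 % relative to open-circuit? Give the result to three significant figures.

R_L(min) ≈ 6.42 kΩ

Output resistance R_th = R_top‖R_bot = (270000 × 668)/270700 = 666.4 Ω.
The fractional drop is R_th/(R_th + R_L); requiring this ≤ 0.0940 gives R_L ≥ R_th(1/0.0940 − 1) = 666.4 × 9.638 = 6.42 kΩ.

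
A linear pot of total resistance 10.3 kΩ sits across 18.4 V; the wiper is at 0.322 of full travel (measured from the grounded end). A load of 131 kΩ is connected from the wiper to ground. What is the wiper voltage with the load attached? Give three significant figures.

The wiper splits the pot into (1−α)R = 6.983 kΩ above and αR = 3.317 kΩ below.
Lower section ‖ load = 3.235 kΩ.
V_wiper = 18.4 × 3.235/(6.983 + 3.235) = 5.82 V.

V ≈ 5.82 V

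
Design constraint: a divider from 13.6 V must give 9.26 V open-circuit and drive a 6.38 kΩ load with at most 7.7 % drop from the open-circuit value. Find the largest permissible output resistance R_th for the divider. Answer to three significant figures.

Loading drop = R_th/(R_th + R_L) ≤ 0.0770, so R_th ≤ R_L · ε/(1−ε) = 6.38 kΩ × 0.0770/0.9230 = 532 Ω.

R_th ≤ 532 Ω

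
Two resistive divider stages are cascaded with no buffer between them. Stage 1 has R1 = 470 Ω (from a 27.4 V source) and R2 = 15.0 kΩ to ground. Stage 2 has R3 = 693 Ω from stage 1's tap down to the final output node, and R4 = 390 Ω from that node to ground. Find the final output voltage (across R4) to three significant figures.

V_out ≈ 6.73 V

Stage 2 presents R3+R4 = 1083 Ω as a load on stage 1's tap.
Stage 1's lower leg becomes R2‖(R3+R4) = 1010 Ω, so V_mid = 27.4 × 1010/1480 = 18.70 V.
Stage 2 is itself unloaded: V_out = V_mid × R4/(R3+R4) = 18.70 × 390/1083 = 6.73 V.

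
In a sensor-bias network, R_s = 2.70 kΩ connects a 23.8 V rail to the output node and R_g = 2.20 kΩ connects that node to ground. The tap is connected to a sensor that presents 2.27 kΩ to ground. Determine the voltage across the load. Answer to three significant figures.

V_out ≈ 6.97 V

The load sits in parallel with R_g: R_g‖R_L = (2.20 × 2.27) / (2.20 + 2.27) = 1.117 kΩ.
V_out = 23.8 × 1.117 / (2.70 + 1.117) = 23.8 × 1.117/3.817 = 6.97 V.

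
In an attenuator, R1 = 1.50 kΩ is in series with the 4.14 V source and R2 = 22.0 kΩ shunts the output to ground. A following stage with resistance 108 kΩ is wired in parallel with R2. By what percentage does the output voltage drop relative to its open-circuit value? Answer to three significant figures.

1.28 %

The divider's output (Thévenin) resistance is R1‖R2 = 1.404 kΩ.
Fractional drop under load = R_th/(R_th + R_L) = 1.404 / (1.404 + 108) = 0.01284.
So the output falls by 1.28 %.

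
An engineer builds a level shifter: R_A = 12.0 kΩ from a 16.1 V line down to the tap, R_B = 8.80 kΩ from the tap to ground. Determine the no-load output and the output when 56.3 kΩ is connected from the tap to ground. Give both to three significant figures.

Open-circuit: V = 16.1 × 8.80/(12.0 + 8.80) = 6.81 V.
With the load, R_B becomes R_B‖R_L = 7.610 kΩ, so V = 16.1 × 7.610/19.61 = 6.25 V.

Unloaded: 6.81 V; loaded: 6.25 V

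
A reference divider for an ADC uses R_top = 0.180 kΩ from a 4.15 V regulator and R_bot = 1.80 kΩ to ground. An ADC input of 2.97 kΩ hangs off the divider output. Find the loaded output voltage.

V_out ≈ 3.58 V

The load sits in parallel with R_bot: R_bot‖R_L = (1800 × 2970) / (1800 + 2970) = 1121 Ω.
V_out = 4.15 × 1121 / (180 + 1121) = 4.15 × 1121/1301 = 3.58 V.
(Unloaded it would have been 3.77 V.)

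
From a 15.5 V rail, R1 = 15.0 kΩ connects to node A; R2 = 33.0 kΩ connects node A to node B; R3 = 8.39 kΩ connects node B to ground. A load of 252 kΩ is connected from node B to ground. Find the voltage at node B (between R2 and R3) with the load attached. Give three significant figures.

V ≈ 2.24 V

At node B, R3 is in parallel with the load: R3‖R_L = 8.120 kΩ.
Below node A the resistance is R2 + (R3‖R_L) = 41.12 kΩ, so V_A = 15.5 × 41.12/56.12 = 11.36 V.
Then V_B = V_A × (R3‖R_L)/(R2 + R3‖R_L) = 11.36 × 8.120/41.12 = 2.24 V.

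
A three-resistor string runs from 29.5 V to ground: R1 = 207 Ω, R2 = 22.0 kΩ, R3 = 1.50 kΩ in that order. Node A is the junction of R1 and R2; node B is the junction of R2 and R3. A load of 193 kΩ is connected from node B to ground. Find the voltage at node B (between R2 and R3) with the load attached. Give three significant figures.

V ≈ 1.85 V

At node B, R3 is in parallel with the load: R3‖R_L = 1488 Ω.
Below node A the resistance is R2 + (R3‖R_L) = 23490 Ω, so V_A = 29.5 × 23490/23700 = 29.24 V.
Then V_B = V_A × (R3‖R_L)/(R2 + R3‖R_L) = 29.24 × 1488/23490 = 1.85 V.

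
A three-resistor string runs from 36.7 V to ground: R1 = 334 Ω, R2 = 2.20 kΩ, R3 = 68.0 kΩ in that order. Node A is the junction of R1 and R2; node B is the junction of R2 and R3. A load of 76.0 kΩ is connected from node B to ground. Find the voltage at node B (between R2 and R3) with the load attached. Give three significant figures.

At node B, R3 is in parallel with the load: R3‖R_L = 35890 Ω.
Below node A the resistance is R2 + (R3‖R_L) = 38090 Ω, so V_A = 36.7 × 38090/38420 = 36.38 V.
Then V_B = V_A × (R3‖R_L)/(R2 + R3‖R_L) = 36.38 × 35890/38090 = 34.3 V.

V ≈ 34.3 V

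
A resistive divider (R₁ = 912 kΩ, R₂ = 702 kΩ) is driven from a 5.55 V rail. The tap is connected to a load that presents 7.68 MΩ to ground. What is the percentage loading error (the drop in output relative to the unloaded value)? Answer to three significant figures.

4.91 %

The divider's output (Thévenin) resistance is R₁‖R₂ = 396.7 kΩ.
Fractional drop under load = R_th/(R_th + R_L) = 396.7 / (396.7 + 7680) = 0.04911.
So the output falls by 4.91 %.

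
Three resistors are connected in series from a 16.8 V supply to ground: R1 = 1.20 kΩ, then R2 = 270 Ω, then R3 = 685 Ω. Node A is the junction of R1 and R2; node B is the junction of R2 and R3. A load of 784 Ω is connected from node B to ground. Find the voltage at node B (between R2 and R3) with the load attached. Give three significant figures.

At node B, R3 is in parallel with the load: R3‖R_L = 365.6 Ω.
Below node A the resistance is R2 + (R3‖R_L) = 635.6 Ω, so V_A = 16.8 × 635.6/1836 = 5.817 V.
Then V_B = V_A × (R3‖R_L)/(R2 + R3‖R_L) = 5.817 × 365.6/635.6 = 3.35 V.

V ≈ 3.35 V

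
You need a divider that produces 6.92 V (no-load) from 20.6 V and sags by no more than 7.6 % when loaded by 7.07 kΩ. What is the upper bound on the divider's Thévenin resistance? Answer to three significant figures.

Loading drop = R_th/(R_th + R_L) ≤ 0.0760, so R_th ≤ R_L · ε/(1−ε) = 7.07 kΩ × 0.0760/0.9240 = 582 Ω.

R_th ≤ 582 Ω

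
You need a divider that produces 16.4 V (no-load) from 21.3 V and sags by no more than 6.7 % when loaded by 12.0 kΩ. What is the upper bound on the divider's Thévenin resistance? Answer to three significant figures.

Loading drop = R_th/(R_th + R_L) ≤ 0.0670, so R_th ≤ R_L · ε/(1−ε) = 12.0 kΩ × 0.0670/0.9330 = 862 Ω.
(Any R1, R2 with R2/(R1+R2) = 0.770 and R1‖R2 ≤ 862 Ω will meet the spec.)

R_th ≤ 862 Ω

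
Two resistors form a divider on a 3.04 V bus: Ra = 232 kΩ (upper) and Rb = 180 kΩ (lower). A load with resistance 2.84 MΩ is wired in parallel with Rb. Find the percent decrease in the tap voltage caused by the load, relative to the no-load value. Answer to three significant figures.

3.45 %

The divider's output (Thévenin) resistance is Ra‖Rb = 101.4 kΩ.
Fractional drop under load = R_th/(R_th + R_L) = 101.4 / (101.4 + 2840) = 0.03446.
So the output falls by 3.45 %.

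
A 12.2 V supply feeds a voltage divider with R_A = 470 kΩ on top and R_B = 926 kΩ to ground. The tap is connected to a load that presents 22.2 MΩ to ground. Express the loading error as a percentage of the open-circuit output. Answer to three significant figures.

1.38 %

The divider's output (Thévenin) resistance is R_A‖R_B = 311.8 kΩ.
Fractional drop under load = R_th/(R_th + R_L) = 311.8 / (311.8 + 22200) = 0.01385.
So the output falls by 1.38 %.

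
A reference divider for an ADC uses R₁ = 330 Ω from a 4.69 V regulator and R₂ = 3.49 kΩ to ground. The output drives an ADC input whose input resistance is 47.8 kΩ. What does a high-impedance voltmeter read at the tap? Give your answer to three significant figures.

V_out ≈ 4.26 V

The load sits in parallel with R₂: R₂‖R_L = (3490 × 47800) / (3490 + 47800) = 3253 Ω.
V_out = 4.69 × 3253 / (330 + 3253) = 4.69 × 3253/3583 = 4.26 V.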